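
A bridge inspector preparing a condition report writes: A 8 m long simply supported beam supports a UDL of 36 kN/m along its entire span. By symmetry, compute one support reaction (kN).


Total load = w * L = 36 * 8 = 288 kN
By symmetry, each reaction R = total / 2 = 288 / 2 = 144.0 kN

144.0 kN


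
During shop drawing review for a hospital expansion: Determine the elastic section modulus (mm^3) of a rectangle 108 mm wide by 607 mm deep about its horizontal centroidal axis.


S = b * h^2 / 6
= 108 * 607^2 / 6
= 108 * 368449 / 6
= 6632082.0 mm^3

6632082.0 mm^3


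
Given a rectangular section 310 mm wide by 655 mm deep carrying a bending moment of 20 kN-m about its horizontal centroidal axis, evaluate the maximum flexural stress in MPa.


I = b * h^3 / 12 = 310 * 655^3 / 12 = 7259460520.83 mm^4
y = h / 2 = 655 / 2 = 327.5 mm
M = 20 kN-m = 20000000.0 N-mm
sigma = M * y / I = 20000000.0 * 327.5 / 7259460520.83
= 0.9 MPa

0.9 MPa


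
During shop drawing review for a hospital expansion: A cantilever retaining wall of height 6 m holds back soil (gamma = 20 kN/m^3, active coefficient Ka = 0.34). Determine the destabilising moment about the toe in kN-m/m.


Pa = 0.5 * Ka * gamma * H^2
= 0.5 * 0.34 * 20 * 6^2
= 122.4 kN/m
Arm = H / 3 = 6 / 3 = 2.0 m
Mo = Pa * arm = Pa * H / 3 = 122.4 * 6 / 3 = 244.8 kN-m/m

244.8 kN-m/m


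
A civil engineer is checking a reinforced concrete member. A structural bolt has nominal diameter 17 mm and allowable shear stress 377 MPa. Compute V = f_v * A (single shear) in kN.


A = pi * d^2 / 4 = pi * 17^2 / 4 = 226.9801 mm^2
V = f_v * A / 1000 = 377 * 226.9801 / 1000
= 85.5715 kN

85.5715 kN


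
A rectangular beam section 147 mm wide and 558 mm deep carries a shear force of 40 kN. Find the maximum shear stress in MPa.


A = b * h = 147 * 558 = 82026 mm^2
V = 40 kN = 40000.0 N
tau_max = 1.5 * V / A = 1.5 * 40000.0 / 82026
= 0.7315 MPa

0.7315 MPa


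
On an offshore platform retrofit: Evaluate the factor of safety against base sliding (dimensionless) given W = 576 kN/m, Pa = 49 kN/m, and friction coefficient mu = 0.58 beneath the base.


Resisting force = mu * W = 0.58 * 576 = 334.08 kN/m
FOS = Resisting / Driving = 334.08 / 49
= 6.818 (dimensionless)

6.818 (dimensionless)


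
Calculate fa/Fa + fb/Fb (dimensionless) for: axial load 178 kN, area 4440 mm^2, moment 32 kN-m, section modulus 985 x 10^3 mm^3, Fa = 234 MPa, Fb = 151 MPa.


f_a = P / A = 178000.0 / 4440 = 40.0901 MPa
f_b = M / S = 32000000.0 / 985000.0 = 32.4873 MPa
Ratio = f_a / Fa + f_b / Fb
= 40.0901 / 234 + 32.4873 / 151
= 0.3865 (dimensionless)

0.3865 (dimensionless)


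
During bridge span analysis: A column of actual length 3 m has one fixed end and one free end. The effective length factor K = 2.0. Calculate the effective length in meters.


L_eff = K * L
= 2.0 * 3
= 6.0 m

6.0 m


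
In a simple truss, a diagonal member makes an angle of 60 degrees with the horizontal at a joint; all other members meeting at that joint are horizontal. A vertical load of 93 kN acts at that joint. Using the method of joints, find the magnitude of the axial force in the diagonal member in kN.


At the joint, only the diagonal has a vertical component, so vertical equilibrium gives:
F * sin(60) = 93
F = 93 / sin(60)
= 93 / 0.866025
= 107.39 kN

107.39 kN


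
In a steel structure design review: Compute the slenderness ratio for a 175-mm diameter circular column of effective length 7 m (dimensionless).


Radius of gyration r = d / 4 = 175 / 4 = 43.75 mm
L_eff = 7000.0 mm
Slenderness ratio = L / r = 7000.0 / 43.75 = 160.0 (dimensionless)

160.0 (dimensionless)


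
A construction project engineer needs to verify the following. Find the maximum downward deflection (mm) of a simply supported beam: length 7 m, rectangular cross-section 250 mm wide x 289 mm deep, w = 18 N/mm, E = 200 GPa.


I = 250 * 289^3 / 12 = 502866020.83 mm^4
L = 7000.0 mm, w = 18 N/mm, E = 200000.0 MPa
delta = 5 * w * L^4 / (384 * E * I)
= 5 * 18 * 7000.0^4 / (384 * 200000.0 * 502866020.83)
= 5.5953 mm

5.5953 mm


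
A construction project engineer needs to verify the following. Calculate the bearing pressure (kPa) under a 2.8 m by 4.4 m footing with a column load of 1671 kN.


A = 2.8 * 4.4 = 12.32 m^2
q = P / A = 1671 / 12.32
= 135.6331 kPa

135.6331 kPa


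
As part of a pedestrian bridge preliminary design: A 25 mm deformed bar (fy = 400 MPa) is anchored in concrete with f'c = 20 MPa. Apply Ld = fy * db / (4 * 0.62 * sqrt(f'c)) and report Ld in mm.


Ld = (fy * db) / (4 * 0.62 * sqrt(f'c))
= (400 * 25) / (4 * 0.62 * sqrt(20))
= 10000 / 11.0909
= 901.64 mm

901.64 mm


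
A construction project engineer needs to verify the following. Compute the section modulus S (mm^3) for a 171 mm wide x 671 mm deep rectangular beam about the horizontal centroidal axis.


S = b * h^2 / 6
= 171 * 671^2 / 6
= 171 * 450241 / 6
= 12831868.5 mm^3

12831868.5 mm^3


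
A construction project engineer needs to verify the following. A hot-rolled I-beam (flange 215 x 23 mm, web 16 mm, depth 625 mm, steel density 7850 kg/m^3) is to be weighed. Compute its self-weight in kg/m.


A_flanges = 2 * 215 * 23 = 9890 mm^2
A_web = (625 - 2 * 23) * 16 = 9264 mm^2
A_total = 9890 + 9264 = 19154 mm^2 = 0.019154 m^2
Weight = rho * A = 7850 * 0.019154 = 150.3589 kg/m

150.3589 kg/m


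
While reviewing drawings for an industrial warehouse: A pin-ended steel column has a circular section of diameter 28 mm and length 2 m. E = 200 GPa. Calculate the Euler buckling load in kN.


I = pi * d^4 / 64 = 30171.86 mm^4
L = 2000.0 mm
P_cr = pi^2 * E * I / L^2
= 9.8696 * 200000.0 * 30171.86 / 2000.0^2
= 14889.21 N = 14.8892 kN

14.8892 kN


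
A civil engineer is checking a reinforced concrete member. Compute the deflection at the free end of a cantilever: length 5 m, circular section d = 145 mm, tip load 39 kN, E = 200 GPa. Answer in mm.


I = pi * d^4 / 64 = pi * 145^4 / 64 = 21699109.31 mm^4
L = 5000.0 mm, P = 39000.0 N, E = 200000.0 MPa
delta = P * L^3 / (3 * E * I)
= 39000.0 * 5000.0^3 / (3 * 200000.0 * 21699109.31)
= 374.4393 mm

374.4393 mm


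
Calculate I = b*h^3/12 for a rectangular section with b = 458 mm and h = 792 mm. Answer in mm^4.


I = b * h^3 / 12
= 458 * 792^3 / 12
= 458 * 496793088 / 12
= 18960936192.0 mm^4

18960936192.0 mm^4


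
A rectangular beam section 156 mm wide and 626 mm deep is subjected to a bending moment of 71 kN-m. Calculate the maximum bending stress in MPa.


I = b * h^3 / 12 = 156 * 626^3 / 12 = 3189086888.0 mm^4
y = h / 2 = 626 / 2 = 313.0 mm
M = 71 kN-m = 71000000.0 N-mm
sigma = M * y / I = 71000000.0 * 313.0 / 3189086888.0
= 6.97 MPa

6.97 MPa


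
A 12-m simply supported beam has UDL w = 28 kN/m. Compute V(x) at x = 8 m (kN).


R_A = w * L / 2 = 28 * 12 / 2 = 168.0 kN
V(x) = R_A - w * x = 168.0 - 28 * 8
= -56.0 kN

-56.0 kN


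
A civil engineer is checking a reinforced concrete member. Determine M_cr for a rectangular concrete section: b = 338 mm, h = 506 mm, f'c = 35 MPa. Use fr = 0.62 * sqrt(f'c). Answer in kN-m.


fr = 0.62 * sqrt(35) = 0.62 * 5.9161 = 3.668 MPa
I = 338 * 506^3 / 12 = 3649110417.33 mm^4
y_t = 253.0 mm
M_cr = fr * I / y_t = 3.668 * 3649110417.33 / 253.0 N-mm
= 52.9044 kN-m

52.9044 kN-m


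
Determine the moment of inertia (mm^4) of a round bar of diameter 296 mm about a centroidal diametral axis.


r = d / 2 = 296 / 2 = 148.0 mm
I = pi * r^4 / 4 = pi * 148.0^4 / 4
= 376822427.47 mm^4

376822427.47 mm^4


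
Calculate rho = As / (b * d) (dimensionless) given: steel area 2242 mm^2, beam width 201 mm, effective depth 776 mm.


rho = As / (b * d)
= 2242 / (201 * 776)
= 2242 / 155976
= 0.014374 (dimensionless)

0.014374 (dimensionless)


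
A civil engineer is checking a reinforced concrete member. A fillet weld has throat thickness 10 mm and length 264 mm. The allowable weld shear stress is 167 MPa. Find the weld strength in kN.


Strength = throat * length * allowable stress
= 10 * 264 * 167 N
= 440880 N
= 440.88 kN

440.88 kN


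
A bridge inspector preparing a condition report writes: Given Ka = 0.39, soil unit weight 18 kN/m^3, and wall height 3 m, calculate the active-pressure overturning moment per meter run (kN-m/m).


Pa = 0.5 * Ka * gamma * H^2
= 0.5 * 0.39 * 18 * 3^2
= 31.59 kN/m
Arm = H / 3 = 3 / 3 = 1.0 m
Mo = Pa * arm = Pa * H / 3 = 31.59 * 3 / 3 = 31.59 kN-m/m

31.59 kN-m/m


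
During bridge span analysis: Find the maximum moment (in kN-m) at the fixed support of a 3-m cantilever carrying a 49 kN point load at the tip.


For a cantilever with a point load at the free end:
M_max = P * L = 49 * 3 = 147 kN-m

147 kN-m


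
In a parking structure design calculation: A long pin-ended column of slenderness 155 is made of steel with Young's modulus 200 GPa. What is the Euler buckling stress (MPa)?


sigma_cr = pi^2 * E / lambda^2
= 9.8696 * 200000.0 / 155^2
= 9.8696 * 200000.0 / 24025
= 82.1611 MPa

82.1611 MPa


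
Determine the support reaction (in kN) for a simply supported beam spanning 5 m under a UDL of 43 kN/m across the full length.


Total load = w * L = 43 * 5 = 215 kN
By symmetry, each reaction R = total / 2 = 215 / 2 = 107.5 kN

107.5 kN


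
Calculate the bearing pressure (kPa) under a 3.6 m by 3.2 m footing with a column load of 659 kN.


A = 3.6 * 3.2 = 11.52 m^2
q = P / A = 659 / 11.52
= 57.2049 kPa

57.2049 kPa


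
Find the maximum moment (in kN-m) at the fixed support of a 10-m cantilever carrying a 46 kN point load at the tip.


For a cantilever with a point load at the free end:
M_max = P * L = 46 * 10 = 460 kN-m

460 kN-m


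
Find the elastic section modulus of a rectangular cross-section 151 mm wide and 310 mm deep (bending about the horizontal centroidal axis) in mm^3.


S = b * h^2 / 6
= 151 * 310^2 / 6
= 151 * 96100 / 6
= 2418516.67 mm^3

2418516.67 mm^3


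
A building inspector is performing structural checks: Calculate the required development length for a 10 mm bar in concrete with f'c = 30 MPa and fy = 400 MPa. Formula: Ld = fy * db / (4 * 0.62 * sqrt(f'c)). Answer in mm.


Ld = (fy * db) / (4 * 0.62 * sqrt(f'c))
= (400 * 10) / (4 * 0.62 * sqrt(30))
= 4000 / 13.5835
= 294.47 mm

294.47 mm


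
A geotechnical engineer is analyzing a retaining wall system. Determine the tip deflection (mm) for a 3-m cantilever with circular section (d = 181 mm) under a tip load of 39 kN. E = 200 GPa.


I = pi * d^4 / 64 = pi * 181^4 / 64 = 52684662.0 mm^4
L = 3000.0 mm, P = 39000.0 N, E = 200000.0 MPa
delta = P * L^3 / (3 * E * I)
= 39000.0 * 3000.0^3 / (3 * 200000.0 * 52684662.0)
= 33.3114 mm

33.3114 mm


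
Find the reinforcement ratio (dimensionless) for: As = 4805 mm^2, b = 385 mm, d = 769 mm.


rho = As / (b * d)
= 4805 / (385 * 769)
= 4805 / 296065
= 0.01623 (dimensionless)

0.01623 (dimensionless)


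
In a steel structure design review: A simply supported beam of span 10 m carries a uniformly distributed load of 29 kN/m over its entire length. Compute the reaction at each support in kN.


Total load = w * L = 29 * 10 = 290 kN
By symmetry, each reaction R = total / 2 = 290 / 2 = 145.0 kN

145.0 kN


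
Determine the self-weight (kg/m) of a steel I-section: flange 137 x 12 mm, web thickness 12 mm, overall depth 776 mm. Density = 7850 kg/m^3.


A_flanges = 2 * 137 * 12 = 3288 mm^2
A_web = (776 - 2 * 12) * 12 = 9024 mm^2
A_total = 3288 + 9024 = 12312 mm^2 = 0.012312 m^2
Weight = rho * A = 7850 * 0.012312 = 96.6492 kg/m

96.6492 kg/m


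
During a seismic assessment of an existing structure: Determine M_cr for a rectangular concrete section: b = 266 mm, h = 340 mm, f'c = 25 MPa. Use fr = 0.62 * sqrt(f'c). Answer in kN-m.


fr = 0.62 * sqrt(25) = 0.62 * 5.0 = 3.1 MPa
I = 266 * 340^3 / 12 = 871238666.67 mm^4
y_t = 170.0 mm
M_cr = fr * I / y_t = 3.1 * 871238666.67 / 170.0 N-mm
= 15.8873 kN-m

15.8873 kN-m


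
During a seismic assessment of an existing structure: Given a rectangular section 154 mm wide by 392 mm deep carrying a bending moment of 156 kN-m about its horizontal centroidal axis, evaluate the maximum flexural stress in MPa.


I = b * h^3 / 12 = 154 * 392^3 / 12 = 773032362.67 mm^4
y = h / 2 = 392 / 2 = 196.0 mm
M = 156 kN-m = 156000000.0 N-mm
sigma = M * y / I = 156000000.0 * 196.0 / 773032362.67
= 39.55 MPa

39.55 MPa


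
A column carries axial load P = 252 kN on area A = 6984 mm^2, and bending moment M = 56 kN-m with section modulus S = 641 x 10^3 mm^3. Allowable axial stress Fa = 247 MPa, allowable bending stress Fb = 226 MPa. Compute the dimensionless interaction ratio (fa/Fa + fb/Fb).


f_a = P / A = 252000.0 / 6984 = 36.0825 MPa
f_b = M / S = 56000000.0 / 641000.0 = 87.3635 MPa
Ratio = f_a / Fa + f_b / Fb
= 36.0825 / 247 + 87.3635 / 226
= 0.5326 (dimensionless)

0.5326 (dimensionless)


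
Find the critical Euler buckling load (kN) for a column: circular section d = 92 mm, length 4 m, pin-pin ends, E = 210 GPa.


I = pi * d^4 / 64 = 3516585.72 mm^4
L = 4000.0 mm
P_cr = pi^2 * E * I / L^2
= 9.8696 * 210000.0 * 3516585.72 / 4000.0^2
= 455533.44 N = 455.5334 kN

455.5334 kN


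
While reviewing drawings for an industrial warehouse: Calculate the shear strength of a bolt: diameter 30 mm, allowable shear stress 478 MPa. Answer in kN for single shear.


A = pi * d^2 / 4 = pi * 30^2 / 4 = 706.8583 mm^2
V = f_v * A / 1000 = 478 * 706.8583 / 1000
= 337.8783 kN

337.8783 kN


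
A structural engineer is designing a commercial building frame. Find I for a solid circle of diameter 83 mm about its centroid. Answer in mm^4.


r = d / 2 = 83 / 2 = 41.5 mm
I = pi * r^4 / 4 = pi * 41.5^4 / 4
= 2329604.88 mm^4

2329604.88 mm^4


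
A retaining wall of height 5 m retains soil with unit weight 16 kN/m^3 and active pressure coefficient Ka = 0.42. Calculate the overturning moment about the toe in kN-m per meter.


Pa = 0.5 * Ka * gamma * H^2
= 0.5 * 0.42 * 16 * 5^2
= 84.0 kN/m
Arm = H / 3 = 5 / 3 = 1.6667 m
Mo = Pa * arm = Pa * H / 3 = 84.0 * 5 / 3 = 140.0 kN-m/m

140.0 kN-m/m


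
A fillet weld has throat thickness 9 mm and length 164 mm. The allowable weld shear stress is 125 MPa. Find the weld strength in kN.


Strength = throat * length * allowable stress
= 9 * 164 * 125 N
= 184500 N
= 184.5 kN

184.5 kN


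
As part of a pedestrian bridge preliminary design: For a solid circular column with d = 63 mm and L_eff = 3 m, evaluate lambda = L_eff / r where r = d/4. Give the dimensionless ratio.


Radius of gyration r = d / 4 = 63 / 4 = 15.75 mm
L_eff = 3000.0 mm
Slenderness ratio = L / r = 3000.0 / 15.75 = 190.48 (dimensionless)

190.48 (dimensionless)


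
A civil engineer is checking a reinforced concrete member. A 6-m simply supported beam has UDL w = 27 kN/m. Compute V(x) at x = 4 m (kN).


R_A = w * L / 2 = 27 * 6 / 2 = 81.0 kN
V(x) = R_A - w * x = 81.0 - 27 * 4
= -27.0 kN

-27.0 kN


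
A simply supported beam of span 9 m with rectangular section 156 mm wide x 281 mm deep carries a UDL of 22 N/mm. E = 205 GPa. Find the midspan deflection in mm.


I = 156 * 281^3 / 12 = 288444533.0 mm^4
L = 9000.0 mm, w = 22 N/mm, E = 205000.0 MPa
delta = 5 * w * L^4 / (384 * E * I)
= 5 * 22 * 9000.0^4 / (384 * 205000.0 * 288444533.0)
= 31.7845 mm

31.7845 mm


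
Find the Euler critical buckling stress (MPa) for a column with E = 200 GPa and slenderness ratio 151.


sigma_cr = pi^2 * E / lambda^2
= 9.8696 * 200000.0 / 151^2
= 9.8696 * 200000.0 / 22801
= 86.5717 MPa

86.5717 MPa


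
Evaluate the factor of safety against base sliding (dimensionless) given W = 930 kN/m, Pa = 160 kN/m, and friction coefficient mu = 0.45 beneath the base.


Resisting force = mu * W = 0.45 * 930 = 418.5 kN/m
FOS = Resisting / Driving = 418.5 / 160
= 2.6156 (dimensionless)

2.6156 (dimensionless)


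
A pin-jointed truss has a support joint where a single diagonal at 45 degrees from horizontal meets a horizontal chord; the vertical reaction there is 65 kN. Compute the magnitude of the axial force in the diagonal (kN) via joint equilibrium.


At the joint, only the diagonal has a vertical component, so vertical equilibrium gives:
F * sin(45) = 65
F = 65 / sin(45)
= 65 / 0.707107
= 91.92 kN

91.92 kN


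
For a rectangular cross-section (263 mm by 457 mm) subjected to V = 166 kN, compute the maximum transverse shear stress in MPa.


A = b * h = 263 * 457 = 120191 mm^2
V = 166 kN = 166000.0 N
tau_max = 1.5 * V / A = 1.5 * 166000.0 / 120191
= 2.0717 MPa

2.0717 MPa


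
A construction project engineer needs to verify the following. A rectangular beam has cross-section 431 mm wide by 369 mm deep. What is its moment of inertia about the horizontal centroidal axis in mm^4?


I = b * h^3 / 12
= 431 * 369^3 / 12
= 431 * 50243409 / 12
= 1804575773.25 mm^4

1804575773.25 mm^4


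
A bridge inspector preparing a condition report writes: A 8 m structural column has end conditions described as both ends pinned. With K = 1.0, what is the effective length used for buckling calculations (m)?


L_eff = K * L
= 1.0 * 8
= 8.0 m

8.0 m


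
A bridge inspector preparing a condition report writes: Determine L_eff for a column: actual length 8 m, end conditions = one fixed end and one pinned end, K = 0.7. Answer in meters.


L_eff = K * L
= 0.7 * 8
= 5.6 m

5.6 m


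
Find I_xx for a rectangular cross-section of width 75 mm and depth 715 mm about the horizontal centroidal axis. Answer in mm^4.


I = b * h^3 / 12
= 75 * 715^3 / 12
= 75 * 365525875 / 12
= 2284536718.75 mm^4

2284536718.75 mm^4


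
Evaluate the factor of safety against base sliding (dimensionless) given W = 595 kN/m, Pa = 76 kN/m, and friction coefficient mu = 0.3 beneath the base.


Resisting force = mu * W = 0.3 * 595 = 178.5 kN/m
FOS = Resisting / Driving = 178.5 / 76
= 2.3487 (dimensionless)

2.3487 (dimensionless)


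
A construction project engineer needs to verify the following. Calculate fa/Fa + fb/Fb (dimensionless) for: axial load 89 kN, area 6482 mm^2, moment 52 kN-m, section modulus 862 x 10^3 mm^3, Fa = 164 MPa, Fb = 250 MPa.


f_a = P / A = 89000.0 / 6482 = 13.7303 MPa
f_b = M / S = 52000000.0 / 862000.0 = 60.3248 MPa
Ratio = f_a / Fa + f_b / Fb
= 13.7303 / 164 + 60.3248 / 250
= 0.325 (dimensionless)

0.325 (dimensionless)


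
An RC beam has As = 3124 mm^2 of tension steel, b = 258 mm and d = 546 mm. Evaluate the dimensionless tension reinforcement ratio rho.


rho = As / (b * d)
= 3124 / (258 * 546)
= 3124 / 140868
= 0.022177 (dimensionless)

0.022177 (dimensionless)


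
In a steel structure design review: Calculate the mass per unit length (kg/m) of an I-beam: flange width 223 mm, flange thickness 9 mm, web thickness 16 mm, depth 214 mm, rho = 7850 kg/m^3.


A_flanges = 2 * 223 * 9 = 4014 mm^2
A_web = (214 - 2 * 9) * 16 = 3136 mm^2
A_total = 4014 + 3136 = 7150 mm^2 = 0.007150 m^2
Weight = rho * A = 7850 * 0.007150 = 56.1275 kg/m

56.1275 kg/m


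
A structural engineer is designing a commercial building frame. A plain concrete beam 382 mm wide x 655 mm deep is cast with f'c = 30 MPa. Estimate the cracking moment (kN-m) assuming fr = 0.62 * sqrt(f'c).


fr = 0.62 * sqrt(30) = 0.62 * 5.4772 = 3.3959 MPa
I = 382 * 655^3 / 12 = 8945528770.83 mm^4
y_t = 327.5 mm
M_cr = fr * I / y_t = 3.3959 * 8945528770.83 / 327.5 N-mm
= 92.7571 kN-m

92.7571 kN-m


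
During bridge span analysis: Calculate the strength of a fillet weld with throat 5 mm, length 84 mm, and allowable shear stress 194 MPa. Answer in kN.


Strength = throat * length * allowable stress
= 5 * 84 * 194 N
= 81480 N
= 81.48 kN

81.48 kN


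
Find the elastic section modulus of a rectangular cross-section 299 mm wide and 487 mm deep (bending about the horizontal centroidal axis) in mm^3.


S = b * h^2 / 6
= 299 * 487^2 / 6
= 299 * 237169 / 6
= 11818921.83 mm^3

11818921.83 mm^3


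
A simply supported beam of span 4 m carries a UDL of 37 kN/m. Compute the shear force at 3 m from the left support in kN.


R_A = w * L / 2 = 37 * 4 / 2 = 74.0 kN
V(x) = R_A - w * x = 74.0 - 37 * 3
= -37.0 kN

-37.0 kN


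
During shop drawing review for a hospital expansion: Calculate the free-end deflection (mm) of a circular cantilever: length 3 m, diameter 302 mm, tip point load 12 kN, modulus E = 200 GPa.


I = pi * d^4 / 64 = pi * 302^4 / 64 = 408317196.2 mm^4
L = 3000.0 mm, P = 12000.0 N, E = 200000.0 MPa
delta = P * L^3 / (3 * E * I)
= 12000.0 * 3000.0^3 / (3 * 200000.0 * 408317196.2)
= 1.3225 mm

1.3225 mm


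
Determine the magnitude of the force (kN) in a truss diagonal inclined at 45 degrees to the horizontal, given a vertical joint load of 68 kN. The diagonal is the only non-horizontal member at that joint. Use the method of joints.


At the joint, only the diagonal has a vertical component, so vertical equilibrium gives:
F * sin(45) = 68
F = 68 / sin(45)
= 68 / 0.707107
= 96.17 kN

96.17 kN


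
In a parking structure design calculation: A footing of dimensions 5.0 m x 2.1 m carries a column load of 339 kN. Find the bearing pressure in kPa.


A = 5.0 * 2.1 = 10.5 m^2
q = P / A = 339 / 10.5
= 32.2857 kPa

32.2857 kPa


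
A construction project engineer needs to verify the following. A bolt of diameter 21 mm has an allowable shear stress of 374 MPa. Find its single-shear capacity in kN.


A = pi * d^2 / 4 = pi * 21^2 / 4 = 346.3606 mm^2
V = f_v * A / 1000 = 374 * 346.3606 / 1000
= 129.5389 kN

129.5389 kN


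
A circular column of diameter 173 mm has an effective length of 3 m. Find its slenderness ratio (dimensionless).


Radius of gyration r = d / 4 = 173 / 4 = 43.25 mm
L_eff = 3000.0 mm
Slenderness ratio = L / r = 3000.0 / 43.25 = 69.36 (dimensionless)

69.36 (dimensionless)


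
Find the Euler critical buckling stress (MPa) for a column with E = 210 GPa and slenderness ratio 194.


sigma_cr = pi^2 * E / lambda^2
= 9.8696 * 210000.0 / 194^2
= 9.8696 * 210000.0 / 37636
= 55.0701 MPa

55.0701 MPa


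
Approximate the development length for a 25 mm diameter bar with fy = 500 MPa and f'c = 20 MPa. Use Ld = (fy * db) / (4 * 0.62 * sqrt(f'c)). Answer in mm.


Ld = (fy * db) / (4 * 0.62 * sqrt(f'c))
= (500 * 25) / (4 * 0.62 * sqrt(20))
= 12500 / 11.0909
= 1127.05 mm

1127.05 mm


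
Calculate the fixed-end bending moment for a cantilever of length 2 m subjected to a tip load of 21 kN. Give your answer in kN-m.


For a cantilever with a point load at the free end:
M_max = P * L = 21 * 2 = 42 kN-m

42 kN-m


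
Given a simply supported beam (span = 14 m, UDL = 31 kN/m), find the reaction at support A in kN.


Total load = w * L = 31 * 14 = 434 kN
By symmetry, each reaction R = total / 2 = 434 / 2 = 217.0 kN

217.0 kN


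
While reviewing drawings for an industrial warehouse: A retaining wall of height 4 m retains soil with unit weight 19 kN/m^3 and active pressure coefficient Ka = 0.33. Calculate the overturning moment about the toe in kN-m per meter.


Pa = 0.5 * Ka * gamma * H^2
= 0.5 * 0.33 * 19 * 4^2
= 50.16 kN/m
Arm = H / 3 = 4 / 3 = 1.3333 m
Mo = Pa * arm = Pa * H / 3 = 50.16 * 4 / 3 = 66.88 kN-m/m

66.88 kN-m/m


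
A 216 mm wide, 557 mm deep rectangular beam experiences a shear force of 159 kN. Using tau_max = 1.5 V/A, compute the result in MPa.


A = b * h = 216 * 557 = 120312 mm^2
V = 159 kN = 159000.0 N
tau_max = 1.5 * V / A = 1.5 * 159000.0 / 120312
= 1.9823 MPa

1.9823 MPa


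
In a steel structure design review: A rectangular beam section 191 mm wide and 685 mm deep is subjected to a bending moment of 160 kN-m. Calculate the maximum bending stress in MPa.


I = b * h^3 / 12 = 191 * 685^3 / 12 = 5115921072.92 mm^4
y = h / 2 = 685 / 2 = 342.5 mm
M = 160 kN-m = 160000000.0 N-mm
sigma = M * y / I = 160000000.0 * 342.5 / 5115921072.92
= 10.71 MPa

10.71 MPa


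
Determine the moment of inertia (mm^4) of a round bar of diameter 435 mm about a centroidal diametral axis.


r = d / 2 = 435 / 2 = 217.5 mm
I = pi * r^4 / 4 = pi * 217.5^4 / 4
= 1757627854.33 mm^4

1757627854.33 mm^4


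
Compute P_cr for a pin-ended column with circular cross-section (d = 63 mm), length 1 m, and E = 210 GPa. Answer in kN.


I = pi * d^4 / 64 = 773271.66 mm^4
L = 1000.0 mm
P_cr = pi^2 * E * I / L^2
= 9.8696 * 210000.0 * 773271.66 / 1000.0^2
= 1602695.94 N = 1602.6959 kN

1602.6959 kN


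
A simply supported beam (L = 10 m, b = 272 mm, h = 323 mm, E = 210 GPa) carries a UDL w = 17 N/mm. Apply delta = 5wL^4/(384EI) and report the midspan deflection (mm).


I = 272 * 323^3 / 12 = 763827385.33 mm^4
L = 10000.0 mm, w = 17 N/mm, E = 210000.0 MPa
delta = 5 * w * L^4 / (384 * E * I)
= 5 * 17 * 10000.0^4 / (384 * 210000.0 * 763827385.33)
= 13.7998 mm

13.7998 mm


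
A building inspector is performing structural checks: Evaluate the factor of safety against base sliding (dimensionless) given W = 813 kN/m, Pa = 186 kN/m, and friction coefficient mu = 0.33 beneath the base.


Resisting force = mu * W = 0.33 * 813 = 268.29 kN/m
FOS = Resisting / Driving = 268.29 / 186
= 1.4424 (dimensionless)

1.4424 (dimensionless)


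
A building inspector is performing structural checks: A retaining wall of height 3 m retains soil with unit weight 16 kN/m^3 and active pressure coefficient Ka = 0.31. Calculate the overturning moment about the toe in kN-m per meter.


Pa = 0.5 * Ka * gamma * H^2
= 0.5 * 0.31 * 16 * 3^2
= 22.32 kN/m
Arm = H / 3 = 3 / 3 = 1.0 m
Mo = Pa * arm = Pa * H / 3 = 22.32 * 3 / 3 = 22.32 kN-m/m

22.32 kN-m/m


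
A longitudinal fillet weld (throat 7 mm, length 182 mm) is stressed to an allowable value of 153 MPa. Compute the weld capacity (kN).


Strength = throat * length * allowable stress
= 7 * 182 * 153 N
= 194922 N
= 194.92 kN

194.92 kN


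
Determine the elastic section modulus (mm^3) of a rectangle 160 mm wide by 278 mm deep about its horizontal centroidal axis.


S = b * h^2 / 6
= 160 * 278^2 / 6
= 160 * 77284 / 6
= 2060906.67 mm^3

2060906.67 mm^3


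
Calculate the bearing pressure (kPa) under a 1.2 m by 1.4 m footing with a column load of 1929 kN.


A = 1.2 * 1.4 = 1.68 m^2
q = P / A = 1929 / 1.68
= 1148.2143 kPa

1148.2143 kPa


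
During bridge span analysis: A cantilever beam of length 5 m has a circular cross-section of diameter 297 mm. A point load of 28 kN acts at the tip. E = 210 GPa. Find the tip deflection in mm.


I = pi * d^4 / 64 = pi * 297^4 / 64 = 381940485.65 mm^4
L = 5000.0 mm, P = 28000.0 N, E = 210000.0 MPa
delta = P * L^3 / (3 * E * I)
= 28000.0 * 5000.0^3 / (3 * 210000.0 * 381940485.65)
= 14.5456 mm

14.5456 mm


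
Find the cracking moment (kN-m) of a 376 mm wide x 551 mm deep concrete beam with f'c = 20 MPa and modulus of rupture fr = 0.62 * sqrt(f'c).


fr = 0.62 * sqrt(20) = 0.62 * 4.4721 = 2.7727 MPa
I = 376 * 551^3 / 12 = 5241570064.67 mm^4
y_t = 275.5 mm
M_cr = fr * I / y_t = 2.7727 * 5241570064.67 / 275.5 N-mm
= 52.7529 kN-m

52.7529 kN-m


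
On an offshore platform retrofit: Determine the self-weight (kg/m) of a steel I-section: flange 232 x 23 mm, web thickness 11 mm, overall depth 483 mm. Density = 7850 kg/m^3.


A_flanges = 2 * 232 * 23 = 10672 mm^2
A_web = (483 - 2 * 23) * 11 = 4807 mm^2
A_total = 10672 + 4807 = 15479 mm^2 = 0.015479 m^2
Weight = rho * A = 7850 * 0.015479 = 121.5101 kg/m

121.5101 kg/m


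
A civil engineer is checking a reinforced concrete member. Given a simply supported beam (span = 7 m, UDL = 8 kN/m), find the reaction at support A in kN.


Total load = w * L = 8 * 7 = 56 kN
By symmetry, each reaction R = total / 2 = 56 / 2 = 28.0 kN

28.0 kN


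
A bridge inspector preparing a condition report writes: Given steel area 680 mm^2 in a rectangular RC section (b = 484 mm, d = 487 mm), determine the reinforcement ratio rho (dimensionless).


rho = As / (b * d)
= 680 / (484 * 487)
= 680 / 235708
= 0.002885 (dimensionless)

0.002885 (dimensionless)


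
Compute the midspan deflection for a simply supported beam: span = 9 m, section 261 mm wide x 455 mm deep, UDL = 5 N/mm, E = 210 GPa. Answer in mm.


I = 261 * 455^3 / 12 = 2048771156.25 mm^4
L = 9000.0 mm, w = 5 N/mm, E = 210000.0 MPa
delta = 5 * w * L^4 / (384 * E * I)
= 5 * 5 * 9000.0^4 / (384 * 210000.0 * 2048771156.25)
= 0.9928 mm

0.9928 mm


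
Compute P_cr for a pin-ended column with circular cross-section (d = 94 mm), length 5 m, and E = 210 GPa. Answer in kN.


I = pi * d^4 / 64 = 3832492.5 mm^4
L = 5000.0 mm
P_cr = pi^2 * E * I / L^2
= 9.8696 * 210000.0 * 3832492.5 / 5000.0^2
= 317731.55 N = 317.7316 kN

317.7316 kN


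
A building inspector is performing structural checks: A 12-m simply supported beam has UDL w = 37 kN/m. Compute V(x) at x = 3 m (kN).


R_A = w * L / 2 = 37 * 12 / 2 = 222.0 kN
V(x) = R_A - w * x = 222.0 - 37 * 3
= 111.0 kN

111.0 kN


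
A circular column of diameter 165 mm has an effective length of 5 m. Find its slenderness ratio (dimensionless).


Radius of gyration r = d / 4 = 165 / 4 = 41.25 mm
L_eff = 5000.0 mm
Slenderness ratio = L / r = 5000.0 / 41.25 = 121.21 (dimensionless)

121.21 (dimensionless)


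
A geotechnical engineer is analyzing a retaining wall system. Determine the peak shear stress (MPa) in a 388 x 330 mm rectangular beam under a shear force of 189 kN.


A = b * h = 388 * 330 = 128040 mm^2
V = 189 kN = 189000.0 N
tau_max = 1.5 * V / A = 1.5 * 189000.0 / 128040
= 2.2142 MPa

2.2142 MPa


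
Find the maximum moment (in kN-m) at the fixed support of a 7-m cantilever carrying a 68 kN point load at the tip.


For a cantilever with a point load at the free end:
M_max = P * L = 68 * 7 = 476 kN-m

476 kN-m


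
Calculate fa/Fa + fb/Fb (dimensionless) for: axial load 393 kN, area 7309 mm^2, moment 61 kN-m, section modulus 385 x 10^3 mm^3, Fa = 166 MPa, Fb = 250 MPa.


f_a = P / A = 393000.0 / 7309 = 53.7693 MPa
f_b = M / S = 61000000.0 / 385000.0 = 158.4416 MPa
Ratio = f_a / Fa + f_b / Fb
= 53.7693 / 166 + 158.4416 / 250
= 0.9577 (dimensionless)

0.9577 (dimensionless)


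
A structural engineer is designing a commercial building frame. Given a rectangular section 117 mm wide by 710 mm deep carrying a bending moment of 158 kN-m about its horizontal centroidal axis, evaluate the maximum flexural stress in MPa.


I = b * h^3 / 12 = 117 * 710^3 / 12 = 3489632250.0 mm^4
y = h / 2 = 710 / 2 = 355.0 mm
M = 158 kN-m = 158000000.0 N-mm
sigma = M * y / I = 158000000.0 * 355.0 / 3489632250.0
= 16.07 MPa

16.07 MPa


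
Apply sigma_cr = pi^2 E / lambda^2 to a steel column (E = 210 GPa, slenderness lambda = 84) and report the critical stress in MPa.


sigma_cr = pi^2 * E / lambda^2
= 9.8696 * 210000.0 / 84^2
= 9.8696 * 210000.0 / 7056
= 293.7382 MPa

293.7382 MPa


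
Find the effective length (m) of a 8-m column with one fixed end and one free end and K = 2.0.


L_eff = K * L
= 2.0 * 8
= 16.0 m

16.0 m


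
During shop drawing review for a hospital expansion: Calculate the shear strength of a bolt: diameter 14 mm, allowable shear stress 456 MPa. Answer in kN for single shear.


A = pi * d^2 / 4 = pi * 14^2 / 4 = 153.938 mm^2
V = f_v * A / 1000 = 456 * 153.938 / 1000
= 70.1957 kN

70.1957 kN


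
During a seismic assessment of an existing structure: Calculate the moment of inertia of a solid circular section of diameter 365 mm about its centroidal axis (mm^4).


r = d / 2 = 365 / 2 = 182.5 mm
I = pi * r^4 / 4 = pi * 182.5^4 / 4
= 871247122.07 mm^4

871247122.07 mm^4


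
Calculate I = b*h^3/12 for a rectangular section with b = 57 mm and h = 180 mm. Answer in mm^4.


I = b * h^3 / 12
= 57 * 180^3 / 12
= 57 * 5832000 / 12
= 27702000.0 mm^4

27702000.0 mm^4


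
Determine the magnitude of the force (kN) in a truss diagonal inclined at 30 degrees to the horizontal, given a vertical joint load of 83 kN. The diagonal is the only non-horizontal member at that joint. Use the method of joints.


At the joint, only the diagonal has a vertical component, so vertical equilibrium gives:
F * sin(30) = 83
F = 83 / sin(30)
= 83 / 0.5
= 166.0 kN

166.0 kN


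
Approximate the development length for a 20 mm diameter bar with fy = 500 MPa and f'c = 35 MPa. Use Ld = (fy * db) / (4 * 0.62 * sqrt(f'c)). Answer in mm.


Ld = (fy * db) / (4 * 0.62 * sqrt(f'c))
= (500 * 20) / (4 * 0.62 * sqrt(35))
= 10000 / 14.6719
= 681.58 mm

681.58 mm


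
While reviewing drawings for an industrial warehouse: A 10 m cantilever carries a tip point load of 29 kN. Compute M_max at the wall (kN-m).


For a cantilever with a point load at the free end:
M_max = P * L = 29 * 10 = 290 kN-m

290 kN-m


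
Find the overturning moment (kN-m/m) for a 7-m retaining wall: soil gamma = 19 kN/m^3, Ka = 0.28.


Pa = 0.5 * Ka * gamma * H^2
= 0.5 * 0.28 * 19 * 7^2
= 130.34 kN/m
Arm = H / 3 = 7 / 3 = 2.3333 m
Mo = Pa * arm = Pa * H / 3 = 130.34 * 7 / 3 = 304.1267 kN-m/m

304.1267 kN-m/m


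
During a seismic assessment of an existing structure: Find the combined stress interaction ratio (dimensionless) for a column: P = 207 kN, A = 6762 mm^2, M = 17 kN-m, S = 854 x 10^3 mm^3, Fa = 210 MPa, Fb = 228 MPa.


f_a = P / A = 207000.0 / 6762 = 30.6122 MPa
f_b = M / S = 17000000.0 / 854000.0 = 19.9063 MPa
Ratio = f_a / Fa + f_b / Fb
= 30.6122 / 210 + 19.9063 / 228
= 0.2331 (dimensionless)

0.2331 (dimensionless)


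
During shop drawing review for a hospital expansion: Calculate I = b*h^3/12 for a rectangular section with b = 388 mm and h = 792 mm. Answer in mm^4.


I = b * h^3 / 12
= 388 * 792^3 / 12
= 388 * 496793088 / 12
= 16062976512.0 mm^4

16062976512.0 mm^4


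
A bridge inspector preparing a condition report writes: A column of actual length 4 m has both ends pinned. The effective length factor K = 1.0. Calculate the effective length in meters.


L_eff = K * L
= 1.0 * 4
= 4.0 m

4.0 m


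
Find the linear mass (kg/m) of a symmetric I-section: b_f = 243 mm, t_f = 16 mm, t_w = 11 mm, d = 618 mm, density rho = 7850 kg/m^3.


A_flanges = 2 * 243 * 16 = 7776 mm^2
A_web = (618 - 2 * 16) * 11 = 6446 mm^2
A_total = 7776 + 6446 = 14222 mm^2 = 0.014222 m^2
Weight = rho * A = 7850 * 0.014222 = 111.6427 kg/m

111.6427 kg/m


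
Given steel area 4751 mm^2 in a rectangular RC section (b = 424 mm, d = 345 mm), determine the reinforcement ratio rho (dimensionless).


rho = As / (b * d)
= 4751 / (424 * 345)
= 4751 / 146280
= 0.032479 (dimensionless)

0.032479 (dimensionless)


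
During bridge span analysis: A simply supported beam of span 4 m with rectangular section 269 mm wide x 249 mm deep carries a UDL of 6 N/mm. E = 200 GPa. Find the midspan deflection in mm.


I = 269 * 249^3 / 12 = 346074081.75 mm^4
L = 4000.0 mm, w = 6 N/mm, E = 200000.0 MPa
delta = 5 * w * L^4 / (384 * E * I)
= 5 * 6 * 4000.0^4 / (384 * 200000.0 * 346074081.75)
= 0.289 mm

0.289 mm


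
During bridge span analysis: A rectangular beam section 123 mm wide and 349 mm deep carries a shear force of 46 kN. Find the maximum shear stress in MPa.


A = b * h = 123 * 349 = 42927 mm^2
V = 46 kN = 46000.0 N
tau_max = 1.5 * V / A = 1.5 * 46000.0 / 42927
= 1.6074 MPa

1.6074 MPa


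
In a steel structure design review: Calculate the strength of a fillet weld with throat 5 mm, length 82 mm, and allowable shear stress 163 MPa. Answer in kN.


Strength = throat * length * allowable stress
= 5 * 82 * 163 N
= 66830 N
= 66.83 kN

66.83 kN


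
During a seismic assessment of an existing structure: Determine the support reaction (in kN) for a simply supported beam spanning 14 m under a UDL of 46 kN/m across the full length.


Total load = w * L = 46 * 14 = 644 kN
By symmetry, each reaction R = total / 2 = 644 / 2 = 322.0 kN

322.0 kN


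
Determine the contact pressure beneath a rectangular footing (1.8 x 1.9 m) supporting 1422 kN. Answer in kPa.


A = 1.8 * 1.9 = 3.42 m^2
q = P / A = 1422 / 3.42
= 415.7895 kPa

415.7895 kPa


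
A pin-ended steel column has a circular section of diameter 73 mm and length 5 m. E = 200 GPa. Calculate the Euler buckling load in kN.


I = pi * d^4 / 64 = 1393995.4 mm^4
L = 5000.0 mm
P_cr = pi^2 * E * I / L^2
= 9.8696 * 200000.0 * 1393995.4 / 5000.0^2
= 110065.46 N = 110.0655 kN

110.0655 kN


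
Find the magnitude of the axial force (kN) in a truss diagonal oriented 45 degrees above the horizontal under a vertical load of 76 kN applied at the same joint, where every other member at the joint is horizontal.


At the joint, only the diagonal has a vertical component, so vertical equilibrium gives:
F * sin(45) = 76
F = 76 / sin(45)
= 76 / 0.707107
= 107.48 kN

107.48 kN


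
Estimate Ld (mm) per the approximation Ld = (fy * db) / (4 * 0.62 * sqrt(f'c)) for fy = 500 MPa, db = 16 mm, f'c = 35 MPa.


Ld = (fy * db) / (4 * 0.62 * sqrt(f'c))
= (500 * 16) / (4 * 0.62 * sqrt(35))
= 8000 / 14.6719
= 545.26 mm

545.26 mm


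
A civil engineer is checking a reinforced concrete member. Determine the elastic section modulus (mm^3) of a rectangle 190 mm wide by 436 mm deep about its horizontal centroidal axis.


S = b * h^2 / 6
= 190 * 436^2 / 6
= 190 * 190096 / 6
= 6019706.67 mm^3

6019706.67 mm^3


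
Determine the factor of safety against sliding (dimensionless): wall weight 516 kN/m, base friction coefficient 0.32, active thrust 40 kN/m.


Resisting force = mu * W = 0.32 * 516 = 165.12 kN/m
FOS = Resisting / Driving = 165.12 / 40
= 4.128 (dimensionless)

4.128 (dimensionless)


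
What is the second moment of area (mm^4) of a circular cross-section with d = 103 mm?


r = d / 2 = 103 / 2 = 51.5 mm
I = pi * r^4 / 4 = pi * 51.5^4 / 4
= 5524828.45 mm^4

5524828.45 mm^4


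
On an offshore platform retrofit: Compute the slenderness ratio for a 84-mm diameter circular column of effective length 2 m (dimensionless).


Radius of gyration r = d / 4 = 84 / 4 = 21.0 mm
L_eff = 2000.0 mm
Slenderness ratio = L / r = 2000.0 / 21.0 = 95.24 (dimensionless)

95.24 (dimensionless)


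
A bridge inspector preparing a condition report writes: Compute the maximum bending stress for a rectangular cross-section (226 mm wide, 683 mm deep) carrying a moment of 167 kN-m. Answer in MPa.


I = b * h^3 / 12 = 226 * 683^3 / 12 = 6000525755.17 mm^4
y = h / 2 = 683 / 2 = 341.5 mm
M = 167 kN-m = 167000000.0 N-mm
sigma = M * y / I = 167000000.0 * 341.5 / 6000525755.17
= 9.5 MPa

9.5 MPa


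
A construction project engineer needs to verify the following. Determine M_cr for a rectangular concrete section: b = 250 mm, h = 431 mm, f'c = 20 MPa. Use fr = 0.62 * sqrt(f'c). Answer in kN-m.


fr = 0.62 * sqrt(20) = 0.62 * 4.4721 = 2.7727 MPa
I = 250 * 431^3 / 12 = 1667978979.17 mm^4
y_t = 215.5 mm
M_cr = fr * I / y_t = 2.7727 * 1667978979.17 / 215.5 N-mm
= 21.461 kN-m

21.461 kN-m


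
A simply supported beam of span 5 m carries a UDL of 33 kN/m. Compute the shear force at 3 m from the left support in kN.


R_A = w * L / 2 = 33 * 5 / 2 = 82.5 kN
V(x) = R_A - w * x = 82.5 - 33 * 3
= -16.5 kN

-16.5 kN


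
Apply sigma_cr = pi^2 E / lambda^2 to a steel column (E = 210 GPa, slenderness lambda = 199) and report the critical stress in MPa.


sigma_cr = pi^2 * E / lambda^2
= 9.8696 * 210000.0 / 199^2
= 9.8696 * 210000.0 / 39601
= 52.3375 MPa

52.3375 MPa


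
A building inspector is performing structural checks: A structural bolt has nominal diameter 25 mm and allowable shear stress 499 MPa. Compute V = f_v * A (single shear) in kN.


A = pi * d^2 / 4 = pi * 25^2 / 4 = 490.8739 mm^2
V = f_v * A / 1000 = 499 * 490.8739 / 1000
= 244.9461 kN

244.9461 kN


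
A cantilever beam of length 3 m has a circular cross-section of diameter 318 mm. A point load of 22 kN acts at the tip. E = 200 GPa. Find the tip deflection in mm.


I = pi * d^4 / 64 = pi * 318^4 / 64 = 501970712.14 mm^4
L = 3000.0 mm, P = 22000.0 N, E = 200000.0 MPa
delta = P * L^3 / (3 * E * I)
= 22000.0 * 3000.0^3 / (3 * 200000.0 * 501970712.14)
= 1.9722 mm

1.9722 mm


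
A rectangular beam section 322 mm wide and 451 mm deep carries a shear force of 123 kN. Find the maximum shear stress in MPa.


A = b * h = 322 * 451 = 145222 mm^2
V = 123 kN = 123000.0 N
tau_max = 1.5 * V / A = 1.5 * 123000.0 / 145222
= 1.2705 MPa

1.2705 MPa
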